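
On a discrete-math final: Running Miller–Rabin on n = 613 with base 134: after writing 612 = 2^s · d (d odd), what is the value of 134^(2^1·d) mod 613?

n − 1 = 612 = 2^2 · 153, so s = 2 and d = 153.
x_0 = 134^153 mod 613 = 35.
x_1 = 35^2 mod 613 = 612.

612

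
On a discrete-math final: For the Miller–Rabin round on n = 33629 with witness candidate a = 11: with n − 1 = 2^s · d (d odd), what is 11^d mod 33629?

14754

n − 1 = 33628 = 2^2 · 8407, so s = 2 and d = 8407.
11^8407 mod 33629 = 14754.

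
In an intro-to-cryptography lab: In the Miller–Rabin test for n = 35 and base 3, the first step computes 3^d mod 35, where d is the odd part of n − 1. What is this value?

n − 1 = 34 = 2^1 · 17, so s = 1 and d = 17.
3^17 mod 35 = 33.

33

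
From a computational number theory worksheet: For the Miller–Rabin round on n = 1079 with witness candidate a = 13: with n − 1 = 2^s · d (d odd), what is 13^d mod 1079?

637

n − 1 = 1078 = 2^1 · 539, so s = 1 and d = 539.
Repeated squaring mod 1079: 13^1 ≡ 13, 13^2 ≡ 169, 13^4 ≡ 507, 13^8 ≡ 247, 13^16 ≡ 585, 13^32 ≡ 182, 13^64 ≡ 754, 13^128 ≡ 962, 13^256 ≡ 741, 13^512 ≡ 949.
539 = 512 + 16 + 8 + 2 + 1, so 13^539 ≡ 949·585·247·169·13 ≡ 637 (mod 1079).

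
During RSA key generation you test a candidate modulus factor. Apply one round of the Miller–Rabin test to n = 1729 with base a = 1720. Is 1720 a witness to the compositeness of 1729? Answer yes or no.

no

n − 1 = 1728 = 2^6 · 27, so s = 6 and d = 27.
x_0 = 1720^27 mod 1729 = 1728.
x_0 = 1728 ≡ −1, so 1720 is not a witness.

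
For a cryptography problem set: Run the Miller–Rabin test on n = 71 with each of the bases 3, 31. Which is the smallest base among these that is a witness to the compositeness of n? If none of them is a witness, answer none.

n − 1 = 70 = 2^1 · 35, so s = 1 and d = 35.
Base 3: x_0 = 3^35 mod 71 = 1. x_0 = 1, so 3 is not a witness.
Base 31: x_0 = 31^35 mod 71 = 70. x_0 = 70 ≡ −1, so 31 is not a witness.
No listed base is a witness for 71.

none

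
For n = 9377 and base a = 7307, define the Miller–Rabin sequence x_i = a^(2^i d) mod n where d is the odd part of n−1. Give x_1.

4608

n − 1 = 9376 = 2^5 · 293, so s = 5 and d = 293.
x_0 = 7307^293 mod 9377 = 1164.
x_1 = 1164^2 mod 9377 = 4608.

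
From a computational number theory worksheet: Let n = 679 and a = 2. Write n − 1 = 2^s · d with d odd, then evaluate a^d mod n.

n − 1 = 678 = 2^1 · 339, so s = 1 and d = 339.
2^339 mod 679 = 8.

8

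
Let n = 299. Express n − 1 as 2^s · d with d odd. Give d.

149

Halving: 298 → 149; 149 is odd.
So 298 = 2^1 · 149.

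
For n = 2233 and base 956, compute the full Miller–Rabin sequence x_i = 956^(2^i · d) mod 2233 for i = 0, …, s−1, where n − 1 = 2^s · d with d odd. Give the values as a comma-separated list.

n − 1 = 2232 = 2^3 · 279, so s = 3 and d = 279.
x_0 = 956^279 mod 2233 = 1275.
x_1 = 1275^2 mod 2233 = 1.
x_2 = 1^2 mod 2233 = 1.

1275, 1, 1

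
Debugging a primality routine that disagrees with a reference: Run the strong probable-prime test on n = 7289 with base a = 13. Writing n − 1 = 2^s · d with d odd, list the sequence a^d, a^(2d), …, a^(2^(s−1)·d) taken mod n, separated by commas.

n − 1 = 7288 = 2^3 · 911, so s = 3 and d = 911.
x_0 = 13^911 mod 7289 = 4566.
x_1 = 4566^2 mod 7289 = 1816.
x_2 = 1816^2 mod 7289 = 3228.

4566, 1816, 3228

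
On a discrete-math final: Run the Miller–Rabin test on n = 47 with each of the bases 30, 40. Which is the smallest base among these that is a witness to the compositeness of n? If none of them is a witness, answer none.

n − 1 = 46 = 2^1 · 23, so s = 1 and d = 23.
Base 30: x_0 = 30^23 mod 47 = 46. x_0 = 46 ≡ −1, so 30 is not a witness.
Base 40: x_0 = 40^23 mod 47 = 46. x_0 = 46 ≡ −1, so 40 is not a witness.
No listed base is a witness for 47.

none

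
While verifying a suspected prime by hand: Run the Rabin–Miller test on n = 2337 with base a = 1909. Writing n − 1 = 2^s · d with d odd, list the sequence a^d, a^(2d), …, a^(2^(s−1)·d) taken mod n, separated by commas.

769, 100, 652, 2107, 1486

n − 1 = 2336 = 2^5 · 73, so s = 5 and d = 73.
x_0 = 1909^73 mod 2337 = 769.
x_1 = 769^2 mod 2337 = 100.
x_2 = 100^2 mod 2337 = 652.
x_3 = 652^2 mod 2337 = 2107.
x_4 = 2107^2 mod 2337 = 1486.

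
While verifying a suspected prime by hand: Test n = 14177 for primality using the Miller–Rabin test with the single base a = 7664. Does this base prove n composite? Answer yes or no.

n − 1 = 14176 = 2^5 · 443, so s = 5 and d = 443.
Repeated squaring mod 14177: 7664^1 ≡ 7664, 7664^2 ≡ 1585, 7664^4 ≡ 2896, 7664^8 ≡ 8209, 7664^16 ≡ 4400, 7664^32 ≡ 8395, 7664^64 ≡ 2158, 7664^128 ≡ 6908, 7664^256 ≡ 682.
443 = 256 + 128 + 32 + 16 + 8 + 2 + 1, so 7664^443 ≡ 682·6908·8395·4400·8209·1585·7664 ≡ 8864 (mod 14177).
x_0 = 7664^443 mod 14177 = 8864.
x_0 is neither 1 nor 14176, so continue squaring.
x_1 = 8864^2 mod 14177 = 1562.
x_2 = 1562^2 mod 14177 = 1400.
x_3 = 1400^2 mod 14177 = 3574.
x_4 = 3574^2 mod 14177 = 14176.
x_4 ≡ −1, so 7664 is not a witness.

no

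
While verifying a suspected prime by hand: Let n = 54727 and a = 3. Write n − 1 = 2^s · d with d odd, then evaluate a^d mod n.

n − 1 = 54726 = 2^1 · 27363, so s = 1 and d = 27363.
3^27363 mod 54727 = 54726.

54726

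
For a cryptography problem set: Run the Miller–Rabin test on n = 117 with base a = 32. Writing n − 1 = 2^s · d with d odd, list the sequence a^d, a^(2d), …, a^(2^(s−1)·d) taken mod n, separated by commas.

n − 1 = 116 = 2^2 · 29, so s = 2 and d = 29.
x_0 = 32^29 mod 117 = 2.
x_1 = 2^2 mod 117 = 4.

2, 4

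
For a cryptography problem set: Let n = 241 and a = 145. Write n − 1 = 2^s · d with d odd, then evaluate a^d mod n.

177

n − 1 = 240 = 2^4 · 15, so s = 4 and d = 15.
Repeated squaring mod 241: 145^1 ≡ 145, 145^2 ≡ 58, 145^4 ≡ 231, 145^8 ≡ 100.
15 = 8 + 4 + 2 + 1, so 145^15 ≡ 100·231·58·145 ≡ 177 (mod 241).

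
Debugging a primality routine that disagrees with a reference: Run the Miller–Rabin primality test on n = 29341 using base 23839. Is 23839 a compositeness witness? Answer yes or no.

no

n − 1 = 29340 = 2^2 · 7335, so s = 2 and d = 7335.
Repeated squaring mod 29341: 23839^1 ≡ 23839, 23839^2 ≡ 21433, 23839^4 ≡ 10793, 23839^8 ≡ 5079, 23839^16 ≡ 5502, 23839^32 ≡ 21433, 23839^64 ≡ 10793, 23839^128 ≡ 5079, 23839^256 ≡ 5502, 23839^512 ≡ 21433, 23839^1024 ≡ 10793, 23839^2048 ≡ 5079, 23839^4096 ≡ 5502.
7335 = 4096 + 2048 + 1024 + 128 + 32 + 4 + 2 + 1, so 23839^7335 ≡ 5502·5079·10793·5079·21433·10793·21433·23839 ≡ 29340 (mod 29341).
x_0 = 23839^7335 mod 29341 = 29340.
x_0 = 29340 ≡ −1, so 23839 is not a witness.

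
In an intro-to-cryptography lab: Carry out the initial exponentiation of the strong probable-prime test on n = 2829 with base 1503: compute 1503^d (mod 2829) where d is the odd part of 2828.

n − 1 = 2828 = 2^2 · 707, so s = 2 and d = 707.
1503^707 mod 2829 = 1110.

1110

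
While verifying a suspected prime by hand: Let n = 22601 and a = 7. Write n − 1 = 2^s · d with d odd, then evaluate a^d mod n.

18124

n − 1 = 22600 = 2^3 · 2825, so s = 3 and d = 2825.
Repeated squaring mod 22601: 7^1 ≡ 7, 7^2 ≡ 49, 7^4 ≡ 2401, 7^8 ≡ 1546, 7^16 ≡ 17011, 7^32 ≡ 13518, 7^64 ≡ 7239, 7^128 ≡ 14003, 7^256 ≡ 20334, 7^512 ≡ 8862, 7^1024 ≡ 19170, 7^2048 ≡ 19241.
2825 = 2048 + 512 + 256 + 8 + 1, so 7^2825 ≡ 19241·8862·20334·1546·7 ≡ 18124 (mod 22601).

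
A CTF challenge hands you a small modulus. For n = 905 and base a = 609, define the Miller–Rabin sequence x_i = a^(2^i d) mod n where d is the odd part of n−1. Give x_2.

n − 1 = 904 = 2^3 · 113, so s = 3 and d = 113.
x_0 = 609^113 mod 905 = 244.
x_1 = 244^2 mod 905 = 711.
x_2 = 711^2 mod 905 = 531.

531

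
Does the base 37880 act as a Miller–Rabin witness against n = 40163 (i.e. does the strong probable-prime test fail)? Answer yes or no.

n − 1 = 40162 = 2^1 · 20081, so s = 1 and d = 20081.
Repeated squaring mod 40163: 37880^1 ≡ 37880, 37880^2 ≡ 31062, 37880^4 ≡ 12095, 37880^8 ≡ 15379, 37880^16 ≡ 33897, 37880^32 ≡ 23505, 37880^64 ≡ 2797, 37880^128 ≡ 31587, 37880^256 ≡ 9323, 37880^512 ≡ 5597, 37880^1024 ≡ 39432, 37880^2048 ≡ 12242, 37880^4096 ≡ 18411, 37880^8192 ≡ 29364, 37880^16384 ≡ 25212.
20081 = 16384 + 2048 + 1024 + 512 + 64 + 32 + 16 + 1, so 37880^20081 ≡ 25212·12242·39432·5597·2797·23505·33897·37880 ≡ 40162 (mod 40163).
x_0 = 37880^20081 mod 40163 = 40162.
x_0 = 40162 ≡ −1, so 37880 is not a witness.

no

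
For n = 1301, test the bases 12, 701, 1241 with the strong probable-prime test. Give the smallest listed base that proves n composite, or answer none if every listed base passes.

none

n − 1 = 1300 = 2^2 · 325, so s = 2 and d = 325.
Base 12: x_0 = 12^325 mod 1301 = 1250. x_0 is neither 1 nor 1300, so continue squaring. x_1 = 1250^2 mod 1301 = 1300. x_1 ≡ −1, so 12 is not a witness.
Base 701: x_0 = 701^325 mod 1301 = 1. x_0 = 1, so 701 is not a witness.
Base 1241: x_0 = 1241^325 mod 1301 = 1250. x_0 is neither 1 nor 1300, so continue squaring. x_1 = 1250^2 mod 1301 = 1300. x_1 ≡ −1, so 1241 is not a witness.
No listed base is a witness for 1301.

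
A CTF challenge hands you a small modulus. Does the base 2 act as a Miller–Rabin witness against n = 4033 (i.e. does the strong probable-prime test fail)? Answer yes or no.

n − 1 = 4032 = 2^6 · 63, so s = 6 and d = 63.
Repeated squaring mod 4033: 2^1 ≡ 2, 2^2 ≡ 4, 2^4 ≡ 16, 2^8 ≡ 256, 2^16 ≡ 1008, 2^32 ≡ 3781.
63 = 32 + 16 + 8 + 4 + 2 + 1, so 2^63 ≡ 3781·1008·256·16·4·2 ≡ 3521 (mod 4033).
x_0 = 2^63 mod 4033 = 3521.
x_0 is neither 1 nor 4032, so continue squaring.
x_1 = 3521^2 mod 4033 = 4032.
x_1 ≡ −1, so 2 is not a witness.

no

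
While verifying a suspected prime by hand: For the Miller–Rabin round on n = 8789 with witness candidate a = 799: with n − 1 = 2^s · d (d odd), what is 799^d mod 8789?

3196

n − 1 = 8788 = 2^2 · 2197, so s = 2 and d = 2197.
799^2197 mod 8789 = 3196.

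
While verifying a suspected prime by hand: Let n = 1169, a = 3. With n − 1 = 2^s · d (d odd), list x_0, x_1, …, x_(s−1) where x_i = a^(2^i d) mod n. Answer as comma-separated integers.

1123, 947, 186, 695

n − 1 = 1168 = 2^4 · 73, so s = 4 and d = 73.
x_0 = 3^73 mod 1169 = 1123.
x_1 = 1123^2 mod 1169 = 947.
x_2 = 947^2 mod 1169 = 186.
x_3 = 186^2 mod 1169 = 695.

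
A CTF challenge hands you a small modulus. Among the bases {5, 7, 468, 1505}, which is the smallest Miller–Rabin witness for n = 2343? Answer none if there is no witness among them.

n − 1 = 2342 = 2^1 · 1171, so s = 1 and d = 1171.
Base 5: x_0 = 5^1171 mod 2343 = 5. x_0 ∉ {1, 2342} and s = 1, so 5 is a Miller–Rabin witness and 2343 is composite.
Base 7: x_0 = 7^1171 mod 2343 = 1756. x_0 ∉ {1, 2342} and s = 1, so 7 is a Miller–Rabin witness and 2343 is composite.
Base 468: x_0 = 468^1171 mod 2343 = 2118. x_0 ∉ {1, 2342} and s = 1, so 468 is a Miller–Rabin witness and 2343 is composite.
Base 1505: x_0 = 1505^1171 mod 2343 = 1505. x_0 ∉ {1, 2342} and s = 1, so 1505 is a Miller–Rabin witness and 2343 is composite.
The smallest witness among the given bases is 5.

5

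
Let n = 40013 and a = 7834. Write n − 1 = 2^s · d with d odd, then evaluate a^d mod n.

n − 1 = 40012 = 2^2 · 10003, so s = 2 and d = 10003.
7834^10003 mod 40013 = 1.

1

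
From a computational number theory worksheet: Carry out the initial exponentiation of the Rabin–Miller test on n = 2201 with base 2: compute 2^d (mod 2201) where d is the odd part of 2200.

n − 1 = 2200 = 2^3 · 275, so s = 3 and d = 275.
2^275 mod 2201 = 1582.

1582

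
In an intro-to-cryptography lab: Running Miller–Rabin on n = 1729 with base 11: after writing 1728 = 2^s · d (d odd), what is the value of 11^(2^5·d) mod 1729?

n − 1 = 1728 = 2^6 · 27, so s = 6 and d = 27.
x_0 = 11^27 mod 1729 = 1331.
x_1 = 1331^2 mod 1729 = 1065.
x_2 = 1065^2 mod 1729 = 1.
x_3 = 1^2 mod 1729 = 1.
x_4 = 1^2 mod 1729 = 1.
x_5 = 1^2 mod 1729 = 1.

1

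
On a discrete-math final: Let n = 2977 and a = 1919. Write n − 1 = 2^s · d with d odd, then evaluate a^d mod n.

n − 1 = 2976 = 2^5 · 93, so s = 5 and d = 93.
By repeated squaring, 1919^93 ≡ 775 (mod 2977).

775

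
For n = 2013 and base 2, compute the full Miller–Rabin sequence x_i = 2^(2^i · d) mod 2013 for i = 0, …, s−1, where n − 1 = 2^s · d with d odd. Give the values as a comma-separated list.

n − 1 = 2012 = 2^2 · 503, so s = 2 and d = 503.
x_0 = 2^503 mod 2013 = 437.
x_1 = 437^2 mod 2013 = 1747.

437, 1747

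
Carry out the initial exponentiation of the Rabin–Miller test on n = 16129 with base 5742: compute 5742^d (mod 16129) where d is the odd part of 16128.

n − 1 = 16128 = 2^8 · 63, so s = 8 and d = 63.
5742^63 mod 16129 = 7492.

7492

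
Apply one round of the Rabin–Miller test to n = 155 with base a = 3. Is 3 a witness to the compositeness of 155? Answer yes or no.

n − 1 = 154 = 2^1 · 77, so s = 1 and d = 77.
x_0 = 3^77 mod 155 = 53.
x_0 ∉ {1, 154} and s = 1, so 3 is a Miller–Rabin witness and 155 is composite.

yes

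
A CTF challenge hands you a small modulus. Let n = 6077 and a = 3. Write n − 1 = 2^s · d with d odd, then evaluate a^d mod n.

2979

n − 1 = 6076 = 2^2 · 1519, so s = 2 and d = 1519.
3^1519 mod 6077 = 2979.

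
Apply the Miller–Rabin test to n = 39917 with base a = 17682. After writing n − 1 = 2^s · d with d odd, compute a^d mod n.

12190

n − 1 = 39916 = 2^2 · 9979, so s = 2 and d = 9979.
Repeated squaring mod 39917: 17682^1 ≡ 17682, 17682^2 ≡ 23180, 17682^4 ≡ 29580, 17682^8 ≡ 35677, 17682^16 ≡ 14950, 17682^32 ≡ 7217, 17682^64 ≡ 33321, 17682^128 ≡ 37603, 17682^256 ≡ 5718, 17682^512 ≡ 3501, 17682^1024 ≡ 2482, 17682^2048 ≡ 13106, 17682^4096 ≡ 4385, 17682^8192 ≡ 28148.
9979 = 8192 + 1024 + 512 + 128 + 64 + 32 + 16 + 8 + 2 + 1, so 17682^9979 ≡ 28148·2482·3501·37603·33321·7217·14950·35677·23180·17682 ≡ 12190 (mod 39917).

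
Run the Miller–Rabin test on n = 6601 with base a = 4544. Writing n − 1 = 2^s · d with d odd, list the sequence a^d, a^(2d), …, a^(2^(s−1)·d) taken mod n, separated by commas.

n − 1 = 6600 = 2^3 · 825, so s = 3 and d = 825.
x_0 = 4544^825 mod 6601 = 2416.
x_1 = 2416^2 mod 6601 = 1772.
x_2 = 1772^2 mod 6601 = 4509.

2416, 1772, 4509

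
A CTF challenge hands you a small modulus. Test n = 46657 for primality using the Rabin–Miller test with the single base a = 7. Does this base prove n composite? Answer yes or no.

n − 1 = 46656 = 2^6 · 729, so s = 6 and d = 729.
x_0 = 7^729 mod 46657 = 31858.
x_0 is neither 1 nor 46656, so continue squaring.
x_1 = 31858^2 mod 46657 = 2443.
x_2 = 2443^2 mod 46657 = 42810.
x_3 = 42810^2 mod 46657 = 9140.
x_4 = 9140^2 mod 46657 = 23570.
x_5 = 23570^2 mod 46657 = 1.
x_5 = 1 but x_4 ≠ ±1, a nontrivial square root of 1 — 7 is a witness and 46657 is composite.

yes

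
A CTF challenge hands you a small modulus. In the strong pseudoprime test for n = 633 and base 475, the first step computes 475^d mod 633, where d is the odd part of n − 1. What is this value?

n − 1 = 632 = 2^3 · 79, so s = 3 and d = 79.
Repeated squaring mod 633: 475^1 ≡ 475, 475^2 ≡ 277, 475^4 ≡ 136, 475^8 ≡ 139, 475^16 ≡ 331, 475^32 ≡ 52, 475^64 ≡ 172.
79 = 64 + 8 + 4 + 2 + 1, so 475^79 ≡ 172·139·136·277·475 ≡ 481 (mod 633).

481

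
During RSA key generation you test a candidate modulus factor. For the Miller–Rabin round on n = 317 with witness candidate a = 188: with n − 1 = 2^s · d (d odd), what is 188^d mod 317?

114

n − 1 = 316 = 2^2 · 79, so s = 2 and d = 79.
By repeated squaring, 188^79 ≡ 114 (mod 317).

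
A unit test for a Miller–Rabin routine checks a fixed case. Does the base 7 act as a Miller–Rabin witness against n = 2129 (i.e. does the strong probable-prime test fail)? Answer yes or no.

n − 1 = 2128 = 2^4 · 133, so s = 4 and d = 133.
x_0 = 7^133 mod 2129 = 846.
x_0 is neither 1 nor 2128, so continue squaring.
x_1 = 846^2 mod 2129 = 372.
x_2 = 372^2 mod 2129 = 2128.
x_2 ≡ −1, so 7 is not a witness.

no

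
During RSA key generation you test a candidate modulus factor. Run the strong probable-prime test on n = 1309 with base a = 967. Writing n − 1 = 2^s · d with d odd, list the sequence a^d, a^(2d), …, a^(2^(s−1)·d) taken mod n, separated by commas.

1198, 540

n − 1 = 1308 = 2^2 · 327, so s = 2 and d = 327.
x_0 = 967^327 mod 1309 = 1198.
x_1 = 1198^2 mod 1309 = 540.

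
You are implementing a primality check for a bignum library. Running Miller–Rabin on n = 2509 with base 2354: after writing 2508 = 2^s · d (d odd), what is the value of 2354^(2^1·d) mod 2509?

n − 1 = 2508 = 2^2 · 627, so s = 2 and d = 627.
x_0 = 2354^627 mod 2509 = 807.
x_1 = 807^2 mod 2509 = 1418.

1418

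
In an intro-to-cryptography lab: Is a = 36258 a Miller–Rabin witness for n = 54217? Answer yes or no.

no

n − 1 = 54216 = 2^3 · 6777, so s = 3 and d = 6777.
x_0 = 36258^6777 mod 54217 = 373.
x_0 is neither 1 nor 54216, so continue squaring.
x_1 = 373^2 mod 54217 = 30695.
x_2 = 30695^2 mod 54217 = 54216.
x_2 ≡ −1, so 36258 is not a witness.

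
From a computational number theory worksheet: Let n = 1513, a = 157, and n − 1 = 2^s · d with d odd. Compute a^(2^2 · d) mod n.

256

n − 1 = 1512 = 2^3 · 189, so s = 3 and d = 189.
x_0 = 157^189 mod 1513 = 225.
x_1 = 225^2 mod 1513 = 696.
x_2 = 696^2 mod 1513 = 256.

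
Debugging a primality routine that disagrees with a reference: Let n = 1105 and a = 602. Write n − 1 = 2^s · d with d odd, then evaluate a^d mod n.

402

n − 1 = 1104 = 2^4 · 69, so s = 4 and d = 69.
Repeated squaring mod 1105: 602^1 ≡ 602, 602^2 ≡ 1069, 602^4 ≡ 191, 602^8 ≡ 16, 602^16 ≡ 256, 602^32 ≡ 341, 602^64 ≡ 256.
69 = 64 + 4 + 1, so 602^69 ≡ 256·191·602 ≡ 402 (mod 1105).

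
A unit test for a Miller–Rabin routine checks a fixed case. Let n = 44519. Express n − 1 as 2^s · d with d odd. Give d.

Halving: 44518 → 22259; 22259 is odd.
So 44518 = 2^1 · 22259.

22259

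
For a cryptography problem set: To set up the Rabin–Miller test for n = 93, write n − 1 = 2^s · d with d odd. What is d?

Halving: 92 → 46 → 23; 23 is odd.
So 92 = 2^2 · 23.

23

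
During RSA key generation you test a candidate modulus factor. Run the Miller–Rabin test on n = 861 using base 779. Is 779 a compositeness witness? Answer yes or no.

yes

n − 1 = 860 = 2^2 · 215, so s = 2 and d = 215.
Repeated squaring mod 861: 779^1 ≡ 779, 779^2 ≡ 697, 779^4 ≡ 205, 779^8 ≡ 697, 779^16 ≡ 205, 779^32 ≡ 697, 779^64 ≡ 205, 779^128 ≡ 697.
215 = 128 + 64 + 16 + 4 + 2 + 1, so 779^215 ≡ 697·205·205·205·697·779 ≡ 410 (mod 861).
x_0 = 779^215 mod 861 = 410.
x_0 is neither 1 nor 860, so continue squaring.
x_1 = 410^2 mod 861 = 205.
Reached i = s−1 = 1 without hitting −1: 779 is a Miller–Rabin witness and 861 is composite.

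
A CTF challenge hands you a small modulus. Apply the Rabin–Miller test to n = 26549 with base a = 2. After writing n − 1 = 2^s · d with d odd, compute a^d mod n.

7358

n − 1 = 26548 = 2^2 · 6637, so s = 2 and d = 6637.
Repeated squaring mod 26549: 2^1 ≡ 2, 2^2 ≡ 4, 2^4 ≡ 16, 2^8 ≡ 256, 2^16 ≡ 12438, 2^32 ≡ 2821, 2^64 ≡ 19890, 2^128 ≡ 5451, 2^256 ≡ 5070, 2^512 ≡ 5468, 2^1024 ≡ 4850, 2^2048 ≡ 86, 2^4096 ≡ 7396.
6637 = 4096 + 2048 + 256 + 128 + 64 + 32 + 8 + 4 + 1, so 2^6637 ≡ 7396·86·5070·5451·19890·2821·256·16·2 ≡ 7358 (mod 26549).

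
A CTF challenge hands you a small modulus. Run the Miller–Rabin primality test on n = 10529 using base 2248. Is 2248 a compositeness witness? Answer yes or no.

n − 1 = 10528 = 2^5 · 329, so s = 5 and d = 329.
x_0 = 2248^329 mod 10529 = 1369.
x_0 is neither 1 nor 10528, so continue squaring.
x_1 = 1369^2 mod 10529 = 10528.
x_1 ≡ −1, so 2248 is not a witness.

no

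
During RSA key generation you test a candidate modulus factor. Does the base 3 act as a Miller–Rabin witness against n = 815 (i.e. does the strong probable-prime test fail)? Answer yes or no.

yes

n − 1 = 814 = 2^1 · 407, so s = 1 and d = 407.
By repeated squaring, 3^407 ≡ 317 (mod 815).
x_0 = 3^407 mod 815 = 317.
x_0 ∉ {1, 814} and s = 1, so 3 is a Miller–Rabin witness and 815 is composite.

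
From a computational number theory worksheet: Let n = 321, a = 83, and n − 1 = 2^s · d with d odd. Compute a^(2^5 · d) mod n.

190

n − 1 = 320 = 2^6 · 5, so s = 6 and d = 5.
x_0 = 83^5 mod 321 = 209.
x_1 = 209^2 mod 321 = 25.
x_2 = 25^2 mod 321 = 304.
x_3 = 304^2 mod 321 = 289.
x_4 = 289^2 mod 321 = 61.
x_5 = 61^2 mod 321 = 190.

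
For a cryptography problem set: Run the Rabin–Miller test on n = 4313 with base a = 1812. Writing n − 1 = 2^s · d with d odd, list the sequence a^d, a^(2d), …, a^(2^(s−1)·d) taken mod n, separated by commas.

n − 1 = 4312 = 2^3 · 539, so s = 3 and d = 539.
x_0 = 1812^539 mod 4313 = 467.
x_1 = 467^2 mod 4313 = 2439.
x_2 = 2439^2 mod 4313 = 1094.

467, 2439, 1094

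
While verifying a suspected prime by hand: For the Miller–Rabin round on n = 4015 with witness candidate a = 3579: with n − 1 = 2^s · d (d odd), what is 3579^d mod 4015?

1534

n − 1 = 4014 = 2^1 · 2007, so s = 1 and d = 2007.
3579^2007 mod 4015 = 1534.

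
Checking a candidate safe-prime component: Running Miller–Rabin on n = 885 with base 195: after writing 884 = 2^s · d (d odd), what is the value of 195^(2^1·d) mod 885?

n − 1 = 884 = 2^2 · 221, so s = 2 and d = 221.
x_0 = 195^221 mod 885 = 90.
x_1 = 90^2 mod 885 = 135.

135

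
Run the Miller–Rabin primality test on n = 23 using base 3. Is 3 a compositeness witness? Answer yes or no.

n − 1 = 22 = 2^1 · 11, so s = 1 and d = 11.
x_0 = 3^11 mod 23 = 1.
x_0 = 1, so 3 is not a witness.

no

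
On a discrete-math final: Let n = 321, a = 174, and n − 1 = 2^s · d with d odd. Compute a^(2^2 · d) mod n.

270

n − 1 = 320 = 2^6 · 5, so s = 6 and d = 5.
Repeated squaring mod 321: 174^1 ≡ 174, 174^2 ≡ 102, 174^4 ≡ 132.
5 = 4 + 1, so 174^5 ≡ 132·174 ≡ 177 (mod 321).
x_0 = 177.
x_1 = 177^2 mod 321 = 192.
x_2 = 192^2 mod 321 = 270.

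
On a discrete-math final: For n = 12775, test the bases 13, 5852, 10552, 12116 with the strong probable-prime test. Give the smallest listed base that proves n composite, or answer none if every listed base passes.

n − 1 = 12774 = 2^1 · 6387, so s = 1 and d = 6387.
Base 13: x_0 = 13^6387 mod 12775 = 7867. x_0 ∉ {1, 12774} and s = 1, so 13 is a Miller–Rabin witness and 12775 is composite.
Base 5852: x_0 = 5852^6387 mod 12775 = 1603. x_0 ∉ {1, 12774} and s = 1, so 5852 is a Miller–Rabin witness and 12775 is composite.
Base 10552: x_0 = 10552^6387 mod 12775 = 6978. x_0 ∉ {1, 12774} and s = 1, so 10552 is a Miller–Rabin witness and 12775 is composite.
Base 12116: x_0 = 12116^6387 mod 12775 = 10156. x_0 ∉ {1, 12774} and s = 1, so 12116 is a Miller–Rabin witness and 12775 is composite.
The smallest witness among the given bases is 13.

13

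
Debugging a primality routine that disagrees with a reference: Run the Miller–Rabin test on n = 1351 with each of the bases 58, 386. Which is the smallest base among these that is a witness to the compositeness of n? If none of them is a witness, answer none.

58

n − 1 = 1350 = 2^1 · 675, so s = 1 and d = 675.
Base 58: x_0 = 58^675 mod 1351 = 204. x_0 ∉ {1, 1350} and s = 1, so 58 is a Miller–Rabin witness and 1351 is composite.
Base 386: x_0 = 386^675 mod 1351 = 386. x_0 ∉ {1, 1350} and s = 1, so 386 is a Miller–Rabin witness and 1351 is composite.
The smallest witness among the given bases is 58.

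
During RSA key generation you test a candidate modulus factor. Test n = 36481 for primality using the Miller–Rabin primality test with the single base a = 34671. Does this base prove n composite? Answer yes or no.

n − 1 = 36480 = 2^7 · 285, so s = 7 and d = 285.
Repeated squaring mod 36481: 34671^1 ≡ 34671, 34671^2 ≡ 29291, 34671^4 ≡ 2523, 34671^8 ≡ 17835, 34671^16 ≡ 9386, 34671^32 ≡ 31862, 34671^64 ≡ 30257, 34671^128 ≡ 31835, 34671^256 ≡ 25045.
285 = 256 + 16 + 8 + 4 + 1, so 34671^285 ≡ 25045·9386·17835·2523·34671 ≡ 2293 (mod 36481).
x_0 = 34671^285 mod 36481 = 2293.
x_0 is neither 1 nor 36480, so continue squaring.
x_1 = 2293^2 mod 36481 = 4585.
x_2 = 4585^2 mod 36481 = 9169.
x_3 = 9169^2 mod 36481 = 18337.
x_4 = 18337^2 mod 36481 = 192.
x_5 = 192^2 mod 36481 = 383.
x_6 = 383^2 mod 36481 = 765.
Reached i = s−1 = 6 without hitting −1: 34671 is a Miller–Rabin witness and 36481 is composite.

yes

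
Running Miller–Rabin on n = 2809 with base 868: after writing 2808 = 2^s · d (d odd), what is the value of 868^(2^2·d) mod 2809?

690

n − 1 = 2808 = 2^3 · 351, so s = 3 and d = 351.
x_0 = 868^351 mod 2809 = 2355.
x_1 = 2355^2 mod 2809 = 1059.
x_2 = 1059^2 mod 2809 = 690.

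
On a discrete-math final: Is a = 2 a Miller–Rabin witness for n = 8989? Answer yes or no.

yes

n − 1 = 8988 = 2^2 · 2247, so s = 2 and d = 2247.
x_0 = 2^2247 mod 8989 = 7840.
x_0 is neither 1 nor 8988, so continue squaring.
x_1 = 7840^2 mod 8989 = 7807.
Reached i = s−1 = 1 without hitting −1: 2 is a Miller–Rabin witness and 8989 is composite.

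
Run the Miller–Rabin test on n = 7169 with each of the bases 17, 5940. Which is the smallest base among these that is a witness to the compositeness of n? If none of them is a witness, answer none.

17

n − 1 = 7168 = 2^10 · 7, so s = 10 and d = 7.
Base 17: x_0 = 17^7 mod 7169 = 6620. x_0 is neither 1 nor 7168, so continue squaring. x_1 = 6620^2 mod 7169 = 303. x_2 = 303^2 mod 7169 = 5781. x_3 = 5781^2 mod 7169 = 5252. x_4 = 5252^2 mod 7169 = 4361. x_5 = 4361^2 mod 7169 = 6133. x_6 = 6133^2 mod 7169 = 5115. x_7 = 5115^2 mod 7169 = 3544. x_8 = 3544^2 mod 7169 = 7017. x_9 = 7017^2 mod 7169 = 1597. Reached i = s−1 = 9 without hitting −1: 17 is a Miller–Rabin witness and 7169 is composite.
Base 5940: x_0 = 5940^7 mod 7169 = 3467. x_0 is neither 1 nor 7168, so continue squaring. x_1 = 3467^2 mod 7169 = 4845. x_2 = 4845^2 mod 7169 = 2719. x_3 = 2719^2 mod 7169 = 1722. x_4 = 1722^2 mod 7169 = 4487. x_5 = 4487^2 mod 7169 = 2617. x_6 = 2617^2 mod 7169 = 2294. x_7 = 2294^2 mod 7169 = 390. x_8 = 390^2 mod 7169 = 1551. x_9 = 1551^2 mod 7169 = 3986. Reached i = s−1 = 9 without hitting −1: 5940 is a Miller–Rabin witness and 7169 is composite.
The smallest witness among the given bases is 17.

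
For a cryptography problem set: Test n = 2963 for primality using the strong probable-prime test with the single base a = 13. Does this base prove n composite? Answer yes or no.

n − 1 = 2962 = 2^1 · 1481, so s = 1 and d = 1481.
Repeated squaring mod 2963: 13^1 ≡ 13, 13^2 ≡ 169, 13^4 ≡ 1894, 13^8 ≡ 2006, 13^16 ≡ 282, 13^32 ≡ 2486, 13^64 ≡ 2341, 13^128 ≡ 1694, 13^256 ≡ 1452, 13^512 ≡ 1611, 13^1024 ≡ 2696.
1481 = 1024 + 256 + 128 + 64 + 8 + 1, so 13^1481 ≡ 2696·1452·1694·2341·2006·13 ≡ 1 (mod 2963).
x_0 = 13^1481 mod 2963 = 1.
x_0 = 1, so 13 is not a witness.

no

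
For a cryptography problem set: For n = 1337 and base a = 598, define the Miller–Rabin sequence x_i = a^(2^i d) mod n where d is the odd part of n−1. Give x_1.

1271

n − 1 = 1336 = 2^3 · 167, so s = 3 and d = 167.
x_0 = 598^167 mod 1337 = 1076.
x_1 = 1076^2 mod 1337 = 1271.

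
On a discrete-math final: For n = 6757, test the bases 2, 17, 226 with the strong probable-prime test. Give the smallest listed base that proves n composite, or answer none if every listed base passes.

2

n − 1 = 6756 = 2^2 · 1689, so s = 2 and d = 1689.
Base 2: x_0 = 2^1689 mod 6757 = 1759. x_0 is neither 1 nor 6756, so continue squaring. x_1 = 1759^2 mod 6757 = 6132. Reached i = s−1 = 1 without hitting −1: 2 is a Miller–Rabin witness and 6757 is composite.
Base 17: x_0 = 17^1689 mod 6757 = 1264. x_0 is neither 1 nor 6756, so continue squaring. x_1 = 1264^2 mod 6757 = 3044. Reached i = s−1 = 1 without hitting −1: 17 is a Miller–Rabin witness and 6757 is composite.
Base 226: x_0 = 226^1689 mod 6757 = 587. x_0 is neither 1 nor 6756, so continue squaring. x_1 = 587^2 mod 6757 = 6719. Reached i = s−1 = 1 without hitting −1: 226 is a Miller–Rabin witness and 6757 is composite.
The smallest witness among the given bases is 2.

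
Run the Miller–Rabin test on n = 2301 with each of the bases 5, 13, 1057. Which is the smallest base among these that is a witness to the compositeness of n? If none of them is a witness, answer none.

n − 1 = 2300 = 2^2 · 575, so s = 2 and d = 575.
Base 5: x_0 = 5^575 mod 2301 = 2153. x_0 is neither 1 nor 2300, so continue squaring. x_1 = 2153^2 mod 2301 = 1195. Reached i = s−1 = 1 without hitting −1: 5 is a Miller–Rabin witness and 2301 is composite.
Base 13: x_0 = 13^575 mod 2301 = 364. x_0 is neither 1 nor 2300, so continue squaring. x_1 = 364^2 mod 2301 = 1339. Reached i = s−1 = 1 without hitting −1: 13 is a Miller–Rabin witness and 2301 is composite.
Base 1057: x_0 = 1057^575 mod 2301 = 2272. x_0 is neither 1 nor 2300, so continue squaring. x_1 = 2272^2 mod 2301 = 841. Reached i = s−1 = 1 without hitting −1: 1057 is a Miller–Rabin witness and 2301 is composite.
The smallest witness among the given bases is 5.

5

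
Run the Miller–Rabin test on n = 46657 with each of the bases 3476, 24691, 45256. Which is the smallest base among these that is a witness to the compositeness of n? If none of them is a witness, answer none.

n − 1 = 46656 = 2^6 · 729, so s = 6 and d = 729.
Base 3476: x_0 = 3476^729 mod 46657 = 41150. x_0 is neither 1 nor 46656, so continue squaring. x_1 = 41150^2 mod 46657 = 46656. x_1 ≡ −1, so 3476 is not a witness.
Base 24691: x_0 = 24691^729 mod 46657 = 29379. x_0 is neither 1 nor 46656, so continue squaring. x_1 = 29379^2 mod 46657 = 17798. x_2 = 17798^2 mod 46657 = 14431. x_3 = 14431^2 mod 46657 = 23570. x_4 = 23570^2 mod 46657 = 1. x_4 = 1 but x_3 ≠ ±1, a nontrivial square root of 1 — 24691 is a witness and 46657 is composite.
Base 45256: x_0 = 45256^729 mod 46657 = 35452. x_0 is neither 1 nor 46656, so continue squaring. x_1 = 35452^2 mod 46657 = 44695. x_2 = 44695^2 mod 46657 = 23570. x_3 = 23570^2 mod 46657 = 1. x_3 = 1 but x_2 ≠ ±1, a nontrivial square root of 1 — 45256 is a witness and 46657 is composite.
The smallest witness among the given bases is 24691.

24691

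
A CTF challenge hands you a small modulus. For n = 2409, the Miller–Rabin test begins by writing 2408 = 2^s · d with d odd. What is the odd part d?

301

Halving: 2408 → 1204 → 602 → 301; 301 is odd.
So 2408 = 2^3 · 301.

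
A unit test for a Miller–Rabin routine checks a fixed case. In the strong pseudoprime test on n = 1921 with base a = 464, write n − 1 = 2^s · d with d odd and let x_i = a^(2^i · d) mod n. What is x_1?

n − 1 = 1920 = 2^7 · 15, so s = 7 and d = 15.
By repeated squaring, 464^15 ≡ 1911 (mod 1921).
x_0 = 1911.
x_1 = 1911^2 mod 1921 = 100.

100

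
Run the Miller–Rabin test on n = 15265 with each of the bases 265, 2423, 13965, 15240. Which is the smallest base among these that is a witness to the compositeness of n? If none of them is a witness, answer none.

n − 1 = 15264 = 2^5 · 477, so s = 5 and d = 477.
Base 265: x_0 = 265^477 mod 15265 = 945. x_0 is neither 1 nor 15264, so continue squaring. x_1 = 945^2 mod 15265 = 7655. x_2 = 7655^2 mod 15265 = 11955. x_3 = 11955^2 mod 15265 = 11095. x_4 = 11095^2 mod 15265 = 2065. Reached i = s−1 = 4 without hitting −1: 265 is a Miller–Rabin witness and 15265 is composite.
Base 2423: x_0 = 2423^477 mod 15265 = 10453. x_0 is neither 1 nor 15264, so continue squaring. x_1 = 10453^2 mod 15265 = 13604. x_2 = 13604^2 mod 15265 = 11221. x_3 = 11221^2 mod 15265 = 5121. x_4 = 5121^2 mod 15265 = 14636. Reached i = s−1 = 4 without hitting −1: 2423 is a Miller–Rabin witness and 15265 is composite.
Base 13965: x_0 = 13965^477 mod 15265 = 10390. x_0 is neither 1 nor 15264, so continue squaring. x_1 = 10390^2 mod 15265 = 13285. x_2 = 13285^2 mod 15265 = 12560. x_3 = 12560^2 mod 15265 = 5090. x_4 = 5090^2 mod 15265 = 3395. Reached i = s−1 = 4 without hitting −1: 13965 is a Miller–Rabin witness and 15265 is composite.
Base 15240: x_0 = 15240^477 mod 15265 = 2215. x_0 is neither 1 nor 15264, so continue squaring. x_1 = 2215^2 mod 15265 = 6160. x_2 = 6160^2 mod 15265 = 12075. x_3 = 12075^2 mod 15265 = 9610. x_4 = 9610^2 mod 15265 = 14115. Reached i = s−1 = 4 without hitting −1: 15240 is a Miller–Rabin witness and 15265 is composite.
The smallest witness among the given bases is 265.

265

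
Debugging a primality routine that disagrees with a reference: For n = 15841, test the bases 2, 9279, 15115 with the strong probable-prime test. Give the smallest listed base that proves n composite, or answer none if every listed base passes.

n − 1 = 15840 = 2^5 · 495, so s = 5 and d = 495.
Base 2: x_0 = 2^495 mod 15841 = 1. x_0 = 1, so 2 is not a witness.
Base 9279: x_0 = 9279^495 mod 15841 = 1. x_0 = 1, so 9279 is not a witness.
Base 15115: x_0 = 15115^495 mod 15841 = 1. x_0 = 1, so 15115 is not a witness.
No listed base is a witness for 15841.

none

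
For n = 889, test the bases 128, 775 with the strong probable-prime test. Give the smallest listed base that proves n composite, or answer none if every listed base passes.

n − 1 = 888 = 2^3 · 111, so s = 3 and d = 111.
Base 128: x_0 = 128^111 mod 889 = 1. x_0 = 1, so 128 is not a witness.
Base 775: x_0 = 775^111 mod 889 = 76. x_0 is neither 1 nor 888, so continue squaring. x_1 = 76^2 mod 889 = 442. x_2 = 442^2 mod 889 = 673. Reached i = s−1 = 2 without hitting −1: 775 is a Miller–Rabin witness and 889 is composite.
The smallest witness among the given bases is 775.

775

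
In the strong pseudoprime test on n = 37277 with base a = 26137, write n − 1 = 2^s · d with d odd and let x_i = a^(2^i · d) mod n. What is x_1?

n − 1 = 37276 = 2^2 · 9319, so s = 2 and d = 9319.
By repeated squaring, 26137^9319 ≡ 29767 (mod 37277).
x_0 = 29767.
x_1 = 29767^2 mod 37277 = 37276.

37276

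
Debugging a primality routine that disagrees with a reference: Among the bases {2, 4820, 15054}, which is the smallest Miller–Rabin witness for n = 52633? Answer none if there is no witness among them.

none

n − 1 = 52632 = 2^3 · 6579, so s = 3 and d = 6579.
Base 2: x_0 = 2^6579 mod 52633 = 1. x_0 = 1, so 2 is not a witness.
Base 4820: x_0 = 4820^6579 mod 52633 = 1. x_0 = 1, so 4820 is not a witness.
Base 15054: x_0 = 15054^6579 mod 52633 = 1. x_0 = 1, so 15054 is not a witness.
No listed base is a witness for 52633.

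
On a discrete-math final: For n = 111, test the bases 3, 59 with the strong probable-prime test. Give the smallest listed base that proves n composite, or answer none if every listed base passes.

n − 1 = 110 = 2^1 · 55, so s = 1 and d = 55.
Base 3: x_0 = 3^55 mod 111 = 3. x_0 ∉ {1, 110} and s = 1, so 3 is a Miller–Rabin witness and 111 is composite.
Base 59: x_0 = 59^55 mod 111 = 89. x_0 ∉ {1, 110} and s = 1, so 59 is a Miller–Rabin witness and 111 is composite.
The smallest witness among the given bases is 3.

3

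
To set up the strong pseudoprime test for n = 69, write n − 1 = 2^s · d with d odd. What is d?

17

Halving: 68 → 34 → 17; 17 is odd.
So 68 = 2^2 · 17.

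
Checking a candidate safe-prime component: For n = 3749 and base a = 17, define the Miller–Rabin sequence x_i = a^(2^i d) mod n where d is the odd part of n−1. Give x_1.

n − 1 = 3748 = 2^2 · 937, so s = 2 and d = 937.
x_0 = 17^937 mod 3749 = 953.
x_1 = 953^2 mod 3749 = 951.

951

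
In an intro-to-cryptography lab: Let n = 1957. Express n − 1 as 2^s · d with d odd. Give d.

Halving: 1956 → 978 → 489; 489 is odd.
So 1956 = 2^2 · 489.

489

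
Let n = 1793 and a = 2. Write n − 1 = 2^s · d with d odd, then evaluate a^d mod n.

n − 1 = 1792 = 2^8 · 7, so s = 8 and d = 7.
Repeated squaring mod 1793: 2^1 ≡ 2, 2^2 ≡ 4, 2^4 ≡ 16.
7 = 4 + 2 + 1, so 2^7 ≡ 16·4·2 ≡ 128 (mod 1793).

128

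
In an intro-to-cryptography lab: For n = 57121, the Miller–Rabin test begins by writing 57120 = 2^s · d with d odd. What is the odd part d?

Halving: 57120 → 28560 → 14280 → 7140 → 3570 → 1785; 1785 is odd.
So 57120 = 2^5 · 1785.

1785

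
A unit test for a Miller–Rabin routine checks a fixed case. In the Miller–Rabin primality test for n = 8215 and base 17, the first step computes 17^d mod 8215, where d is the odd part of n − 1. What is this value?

5113

n − 1 = 8214 = 2^1 · 4107, so s = 1 and d = 4107.
17^4107 mod 8215 = 5113.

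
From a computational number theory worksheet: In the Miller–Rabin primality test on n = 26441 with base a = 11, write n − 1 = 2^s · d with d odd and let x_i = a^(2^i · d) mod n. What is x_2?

5431

n − 1 = 26440 = 2^3 · 3305, so s = 3 and d = 3305.
x_0 = 11^3305 mod 26441 = 18615.
x_1 = 18615^2 mod 26441 = 8920.
x_2 = 8920^2 mod 26441 = 5431.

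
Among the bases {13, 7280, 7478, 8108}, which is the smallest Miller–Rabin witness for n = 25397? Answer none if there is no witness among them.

13

n − 1 = 25396 = 2^2 · 6349, so s = 2 and d = 6349.
Base 13: x_0 = 13^6349 mod 25397 = 14269. x_0 is neither 1 nor 25396, so continue squaring. x_1 = 14269^2 mod 25397 = 22009. Reached i = s−1 = 1 without hitting −1: 13 is a Miller–Rabin witness and 25397 is composite.
Base 7280: x_0 = 7280^6349 mod 25397 = 24580. x_0 is neither 1 nor 25396, so continue squaring. x_1 = 24580^2 mod 25397 = 7167. Reached i = s−1 = 1 without hitting −1: 7280 is a Miller–Rabin witness and 25397 is composite.
Base 7478: x_0 = 7478^6349 mod 25397 = 7319. x_0 is neither 1 nor 25396, so continue squaring. x_1 = 7319^2 mod 25397 = 5488. Reached i = s−1 = 1 without hitting −1: 7478 is a Miller–Rabin witness and 25397 is composite.
Base 8108: x_0 = 8108^6349 mod 25397 = 22443. x_0 is neither 1 nor 25396, so continue squaring. x_1 = 22443^2 mod 25397 = 14945. Reached i = s−1 = 1 without hitting −1: 8108 is a Miller–Rabin witness and 25397 is composite.
The smallest witness among the given bases is 13.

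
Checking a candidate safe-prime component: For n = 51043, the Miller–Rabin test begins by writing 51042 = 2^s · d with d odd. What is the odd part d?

25521

Halving: 51042 → 25521; 25521 is odd.
So 51042 = 2^1 · 25521.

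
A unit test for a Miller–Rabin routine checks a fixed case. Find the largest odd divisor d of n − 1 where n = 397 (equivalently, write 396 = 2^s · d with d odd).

Halving: 396 → 198 → 99; 99 is odd.
So 396 = 2^2 · 99.

99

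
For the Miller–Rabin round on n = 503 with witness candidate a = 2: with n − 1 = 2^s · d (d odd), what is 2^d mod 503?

1

n − 1 = 502 = 2^1 · 251, so s = 1 and d = 251.
2^251 mod 503 = 1.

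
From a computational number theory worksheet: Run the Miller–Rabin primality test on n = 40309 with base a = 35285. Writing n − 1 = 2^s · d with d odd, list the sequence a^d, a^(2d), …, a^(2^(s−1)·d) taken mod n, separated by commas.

n − 1 = 40308 = 2^2 · 10077, so s = 2 and d = 10077.
x_0 = 35285^10077 mod 40309 = 38682.
x_1 = 38682^2 mod 40309 = 27044.

38682, 27044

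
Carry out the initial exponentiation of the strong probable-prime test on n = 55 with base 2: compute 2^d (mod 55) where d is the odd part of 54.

n − 1 = 54 = 2^1 · 27, so s = 1 and d = 27.
2^27 mod 55 = 18.

18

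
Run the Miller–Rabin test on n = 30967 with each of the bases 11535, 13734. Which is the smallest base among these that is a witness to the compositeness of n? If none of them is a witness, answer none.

n − 1 = 30966 = 2^1 · 15483, so s = 1 and d = 15483.
Base 11535: x_0 = 11535^15483 mod 30967 = 6726. x_0 ∉ {1, 30966} and s = 1, so 11535 is a Miller–Rabin witness and 30967 is composite.
Base 13734: x_0 = 13734^15483 mod 30967 = 1646. x_0 ∉ {1, 30966} and s = 1, so 13734 is a Miller–Rabin witness and 30967 is composite.
The smallest witness among the given bases is 11535.

11535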